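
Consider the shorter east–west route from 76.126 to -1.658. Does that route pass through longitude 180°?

Signed shortest Δλ = ((-1.658 − 76.126 + 180) mod 360) − 180 = -77.784°.
Going west by 77.784° from +76.126° reaches -1.658° without touching 180°.

No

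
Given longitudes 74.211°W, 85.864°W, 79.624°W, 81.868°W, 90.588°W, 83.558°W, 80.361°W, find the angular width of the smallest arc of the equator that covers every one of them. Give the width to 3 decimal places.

Sort the longitudes: -90.588°, -85.864°, -83.558°, -81.868°, -80.361°, -79.624°, -74.211°.
Eastward gaps between consecutive values (wrapping around): 4.724°, 2.306°, 1.690°, 1.507°, 0.737°, 5.413°, 343.623°.
Largest gap = 343.623° ⇒ minimal covering band is its complement: 360° − 343.623° = 16.377°.
Band runs from -90.588° eastward to -74.211°.

16.377°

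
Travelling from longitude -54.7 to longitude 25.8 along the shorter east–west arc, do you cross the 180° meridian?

No

Signed shortest Δλ = ((25.8 − -54.7 + 180) mod 360) − 180 = 80.5°.
Going east by 80.5° from -54.7° reaches +25.8° without touching 180°.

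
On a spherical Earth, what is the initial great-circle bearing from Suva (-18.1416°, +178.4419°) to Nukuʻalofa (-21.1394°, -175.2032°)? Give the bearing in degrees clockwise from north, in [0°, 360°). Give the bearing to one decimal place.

117.6°

Δλ = -175.2032 − 178.4419 = -353.6451°; wrapped into (−180°, 180°]: 6.3549°.
θ = atan2( sin Δλ · cos φ₂ , cos φ₁ · sin φ₂ − sin φ₁ · cos φ₂ · cos Δλ )
  = atan2(0.10324, -0.05408) = 117.648° → normalised to [0°, 360°): 117.648°.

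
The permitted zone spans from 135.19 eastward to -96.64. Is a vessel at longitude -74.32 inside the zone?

No

Band width going east from +135.19° to -96.64°: ((-96.64 − 135.19) mod 360) = 128.17°.
Offset of -74.32° east of the west edge: ((-74.32 − 135.19) mod 360) = 150.49°.
150.49° > 128.17° ⇒ outside.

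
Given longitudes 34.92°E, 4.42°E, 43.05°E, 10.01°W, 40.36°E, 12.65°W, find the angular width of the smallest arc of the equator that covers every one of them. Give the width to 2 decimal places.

55.70°

Sort the longitudes: -12.65°, -10.01°, +4.42°, +34.92°, +40.36°, +43.05°.
Eastward gaps between consecutive values (wrapping around): 2.64°, 14.43°, 30.50°, 5.44°, 2.69°, 304.30°.
Largest gap = 304.30° ⇒ minimal covering band is its complement: 360° − 304.30° = 55.70°.
Band runs from -12.65° eastward to +43.05°.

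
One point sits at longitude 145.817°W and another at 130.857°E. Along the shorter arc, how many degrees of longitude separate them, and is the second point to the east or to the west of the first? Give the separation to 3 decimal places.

Raw difference: 130.857 − -145.817 = 276.674°.
Normalise into (−180°, 180°]: 276.674° − 360° = -83.326°.
Negative ⇒ the second point lies to the west; separation 83.326°.

83.326° west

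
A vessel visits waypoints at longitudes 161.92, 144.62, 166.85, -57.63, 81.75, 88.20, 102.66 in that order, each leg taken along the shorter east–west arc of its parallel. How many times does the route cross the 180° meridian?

Leg 1: +161.92° → +144.62°, shortest Δλ = -17.3° (west) — does not cross 180°.
Leg 2: +144.62° → +166.85°, shortest Δλ = 22.23° (east) — does not cross 180°.
Leg 3: +166.85° → -57.63°, shortest Δλ = 135.52° (east) — crosses 180°.
Leg 4: -57.63° → +81.75°, shortest Δλ = 139.38° (east) — does not cross 180°.
Leg 5: +81.75° → +88.20°, shortest Δλ = 6.45° (east) — does not cross 180°.
Leg 6: +88.20° → +102.66°, shortest Δλ = 14.46° (east) — does not cross 180°.
Total crossings: 1.

1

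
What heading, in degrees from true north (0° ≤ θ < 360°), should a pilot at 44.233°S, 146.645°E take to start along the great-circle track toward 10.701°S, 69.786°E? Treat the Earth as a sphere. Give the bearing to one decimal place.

Δλ = 69.786 − 146.645 = -76.859°.
θ = atan2( sin Δλ · cos φ₂ , cos φ₁ · sin φ₂ − sin φ₁ · cos φ₂ · cos Δλ )
  = atan2(-0.95688, 0.02279) = -88.636° → normalised to [0°, 360°): 271.364°.

271.4°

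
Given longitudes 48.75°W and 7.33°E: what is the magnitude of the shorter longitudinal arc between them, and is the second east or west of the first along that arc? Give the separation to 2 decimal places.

Raw difference: 7.33 − -48.75 = 56.08°.
Normalise into (−180°, 180°]: 56.08° stays 56.08°.
Positive ⇒ the second point lies to the east; separation 56.08°.

56.08° east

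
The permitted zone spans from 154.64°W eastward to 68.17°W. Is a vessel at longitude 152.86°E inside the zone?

No

Band width going east from -154.64° to -68.17°: ((-68.17 − -154.64) mod 360) = 86.47°.
Offset of +152.86° east of the west edge: ((152.86 − -154.64) mod 360) = 307.50°.
307.50° > 86.47° ⇒ outside.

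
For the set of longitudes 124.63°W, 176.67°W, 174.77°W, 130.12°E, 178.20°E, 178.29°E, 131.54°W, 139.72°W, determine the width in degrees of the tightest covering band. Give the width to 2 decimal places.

Sort the longitudes: -176.67°, -174.77°, -139.72°, -131.54°, -124.63°, +130.12°, +178.20°, +178.29°.
Eastward gaps between consecutive values (wrapping around): 1.90°, 35.05°, 8.18°, 6.91°, 254.75°, 48.08°, 0.09°, 5.04°.
Largest gap = 254.75° ⇒ minimal covering band is its complement: 360° − 254.75° = 105.25°.
Band runs from +130.12° eastward to -124.63°, crossing the antimeridian.

105.25°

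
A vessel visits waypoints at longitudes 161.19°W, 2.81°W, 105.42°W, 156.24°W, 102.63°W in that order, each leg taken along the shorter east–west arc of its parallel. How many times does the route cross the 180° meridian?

0

Leg 1: -161.19° → -2.81°, shortest Δλ = 158.38° (east) — does not cross 180°.
Leg 2: -2.81° → -105.42°, shortest Δλ = -102.61° (west) — does not cross 180°.
Leg 3: -105.42° → -156.24°, shortest Δλ = -50.82° (west) — does not cross 180°.
Leg 4: -156.24° → -102.63°, shortest Δλ = 53.61° (east) — does not cross 180°.
Total crossings: 0.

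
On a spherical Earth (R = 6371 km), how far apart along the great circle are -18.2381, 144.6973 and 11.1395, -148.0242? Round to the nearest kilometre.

8070 km

Δλ = -148.0242 − 144.6973 = -292.7215°; wrapped into (−180°, 180°]: 67.2785°.
Δφ = 11.1395 − -18.2381 = 29.3776°.
a = sin²(Δφ/2) + cos φ₁ · cos φ₂ · sin²(Δλ/2) = 0.350264.
c = 2·atan2(√a, √(1−a)) = 1.26666 rad → d = 6371·c ≈ 8069.87 km.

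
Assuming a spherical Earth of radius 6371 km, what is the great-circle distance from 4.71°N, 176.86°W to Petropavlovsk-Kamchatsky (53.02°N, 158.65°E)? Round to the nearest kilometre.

5818 km

Δλ = 158.65 − -176.86 = 335.51°; wrapped into (−180°, 180°]: -24.49°.
Δφ = 53.02 − 4.71 = 48.31°.
a = sin²(Δφ/2) + cos φ₁ · cos φ₂ · sin²(Δλ/2) = 0.194418.
c = 2·atan2(√a, √(1−a)) = 0.91326 rad → d = 6371·c ≈ 5818.41 km.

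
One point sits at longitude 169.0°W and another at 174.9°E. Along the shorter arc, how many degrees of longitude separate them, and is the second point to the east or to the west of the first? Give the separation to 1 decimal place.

16.1° west

Raw difference: 174.9 − -169.0 = 343.9°.
Normalise into (−180°, 180°]: 343.9° − 360° = -16.1°.
Negative ⇒ the second point lies to the west; separation 16.1°.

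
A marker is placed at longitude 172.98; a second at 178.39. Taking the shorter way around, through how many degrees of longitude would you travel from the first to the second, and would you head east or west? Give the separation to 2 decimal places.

5.41° east

Raw difference: 178.39 − 172.98 = 5.41°.
Normalise into (−180°, 180°]: 5.41° stays 5.41°.
Positive ⇒ the second point lies to the east; separation 5.41°.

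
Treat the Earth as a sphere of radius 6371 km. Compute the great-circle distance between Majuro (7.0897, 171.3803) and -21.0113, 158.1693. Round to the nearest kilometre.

3442 km

Δλ = 158.1693 − 171.3803 = -13.2110°.
Δφ = -21.0113 − 7.0897 = -28.1010°.
a = sin²(Δφ/2) + cos φ₁ · cos φ₂ · sin²(Δλ/2) = 0.071199.
c = 2·atan2(√a, √(1−a)) = 0.54021 rad → d = 6371·c ≈ 3441.66 km.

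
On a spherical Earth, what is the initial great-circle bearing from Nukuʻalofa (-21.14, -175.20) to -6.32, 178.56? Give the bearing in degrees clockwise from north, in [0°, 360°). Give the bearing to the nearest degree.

Δλ = 178.56 − -175.20 = 353.76°; wrapped into (−180°, 180°]: -6.24°.
θ = atan2( sin Δλ · cos φ₂ , cos φ₁ · sin φ₂ − sin φ₁ · cos φ₂ · cos Δλ )
  = atan2(-0.10803, 0.25366) = -23.069° → normalised to [0°, 360°): 336.931°.

337°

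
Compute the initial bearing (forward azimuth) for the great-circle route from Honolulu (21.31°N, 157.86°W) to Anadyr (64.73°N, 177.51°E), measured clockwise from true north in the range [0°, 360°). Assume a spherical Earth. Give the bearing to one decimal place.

Δλ = 177.51 − -157.86 = 335.37°; wrapped into (−180°, 180°]: -24.63°.
θ = atan2( sin Δλ · cos φ₂ , cos φ₁ · sin φ₂ − sin φ₁ · cos φ₂ · cos Δλ )
  = atan2(-0.17791, 0.70146) = -14.232° → normalised to [0°, 360°): 345.768°.

345.8°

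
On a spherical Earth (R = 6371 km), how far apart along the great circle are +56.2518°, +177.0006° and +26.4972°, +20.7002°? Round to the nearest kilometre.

Δλ = 20.7002 − 177.0006 = -156.3004°.
Δφ = 26.4972 − 56.2518 = -29.7546°.
a = sin²(Δφ/2) + cos φ₁ · cos φ₂ · sin²(Δλ/2) = 0.542143.
c = 2·atan2(√a, √(1−a)) = 1.65518 rad → d = 6371·c ≈ 10545.17 km.

10545 km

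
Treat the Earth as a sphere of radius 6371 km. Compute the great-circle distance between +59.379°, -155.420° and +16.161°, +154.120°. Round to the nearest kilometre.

Δλ = 154.120 − -155.420 = 309.540°; wrapped into (−180°, 180°]: -50.460°.
Δφ = 16.161 − 59.379 = -43.218°.
a = sin²(Δφ/2) + cos φ₁ · cos φ₂ · sin²(Δλ/2) = 0.224512.
c = 2·atan2(√a, √(1−a)) = 0.98726 rad → d = 6371·c ≈ 6289.85 km.

6290 km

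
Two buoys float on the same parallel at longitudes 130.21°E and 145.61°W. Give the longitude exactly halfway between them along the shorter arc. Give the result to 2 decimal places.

Signed shortest Δλ from +130.21° to -145.61° is +84.18°.
Midpoint longitude = +130.21° + (+84.18°)/2 = +130.21° + 42.09° = +172.30°.
(The naïve average (+130.21 + -145.61)/2 = -7.7° is on the wrong side of the globe.)

172.30°E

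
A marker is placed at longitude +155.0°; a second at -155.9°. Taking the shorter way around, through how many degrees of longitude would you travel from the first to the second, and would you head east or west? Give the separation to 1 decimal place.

49.1° east

Raw difference: -155.9 − 155.0 = -310.9°.
Normalise into (−180°, 180°]: -310.9° + 360° = 49.1°.
Positive ⇒ the second point lies to the east; separation 49.1°.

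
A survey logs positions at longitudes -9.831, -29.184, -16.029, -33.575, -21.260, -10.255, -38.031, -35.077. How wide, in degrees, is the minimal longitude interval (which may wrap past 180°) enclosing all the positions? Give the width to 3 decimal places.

28.200°

Sort the longitudes: -38.031°, -35.077°, -33.575°, -29.184°, -21.260°, -16.029°, -10.255°, -9.831°.
Eastward gaps between consecutive values (wrapping around): 2.954°, 1.502°, 4.391°, 7.924°, 5.231°, 5.774°, 0.424°, 331.800°.
Largest gap = 331.800° ⇒ minimal covering band is its complement: 360° − 331.800° = 28.200°.
Band runs from -38.031° eastward to -9.831°.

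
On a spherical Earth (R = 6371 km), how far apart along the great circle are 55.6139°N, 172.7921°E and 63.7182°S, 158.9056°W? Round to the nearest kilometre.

Δλ = -158.9056 − 172.7921 = -331.6977°; wrapped into (−180°, 180°]: 28.3023°.
Δφ = -63.7182 − 55.6139 = -119.3321°.
a = sin²(Δφ/2) + cos φ₁ · cos φ₂ · sin²(Δλ/2) = 0.759882.
c = 2·atan2(√a, √(1−a)) = 2.11737 rad → d = 6371·c ≈ 13489.78 km.

13490 km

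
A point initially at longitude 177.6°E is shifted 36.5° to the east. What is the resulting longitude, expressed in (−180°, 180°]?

145.9°W

Start at +177.6°; shift +36.5° → +214.1°.
+214.1° lies outside (−180°, 180°]; subtract 360° → -145.9°.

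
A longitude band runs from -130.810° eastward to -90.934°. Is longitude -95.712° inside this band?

Yes

Band width going east from -130.810° to -90.934°: ((-90.934 − -130.810) mod 360) = 39.876°.
Offset of -95.712° east of the west edge: ((-95.712 − -130.810) mod 360) = 35.098°.
35.098° ≤ 39.876° ⇒ inside.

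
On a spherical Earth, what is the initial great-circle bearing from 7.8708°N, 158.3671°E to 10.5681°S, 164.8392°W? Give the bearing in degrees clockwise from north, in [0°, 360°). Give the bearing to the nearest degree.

116°

Δλ = -164.8392 − 158.3671 = -323.2063°; wrapped into (−180°, 180°]: 36.7937°.
θ = atan2( sin Δλ · cos φ₂ , cos φ₁ · sin φ₂ − sin φ₁ · cos φ₂ · cos Δλ )
  = atan2(0.58878, -0.28948) = 116.181° → normalised to [0°, 360°): 116.181°.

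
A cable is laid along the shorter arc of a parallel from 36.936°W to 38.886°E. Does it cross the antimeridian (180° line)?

Signed shortest Δλ = ((38.886 − -36.936 + 180) mod 360) − 180 = 75.822°.
Going east by 75.822° from -36.936° reaches +38.886° without touching 180°.

No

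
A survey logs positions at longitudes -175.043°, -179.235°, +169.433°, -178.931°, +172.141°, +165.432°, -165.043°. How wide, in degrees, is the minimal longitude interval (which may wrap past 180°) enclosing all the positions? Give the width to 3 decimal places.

29.525°

Sort the longitudes: -179.235°, -178.931°, -175.043°, -165.043°, +165.432°, +169.433°, +172.141°.
Eastward gaps between consecutive values (wrapping around): 0.304°, 3.888°, 10.000°, 330.475°, 4.001°, 2.708°, 8.624°.
Largest gap = 330.475° ⇒ minimal covering band is its complement: 360° − 330.475° = 29.525°.
Band runs from +165.432° eastward to -165.043°, crossing the antimeridian.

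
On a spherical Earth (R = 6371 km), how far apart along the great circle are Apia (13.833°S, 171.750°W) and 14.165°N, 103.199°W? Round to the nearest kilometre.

8161 km

Δλ = -103.199 − -171.750 = 68.551°.
Δφ = 14.165 − -13.833 = 27.998°.
a = sin²(Δφ/2) + cos φ₁ · cos φ₂ · sin²(Δλ/2) = 0.357119.
c = 2·atan2(√a, √(1−a)) = 1.28100 rad → d = 6371·c ≈ 8161.22 km.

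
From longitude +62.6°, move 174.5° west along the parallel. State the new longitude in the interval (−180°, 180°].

Start at +62.6°; shift −174.5° → -111.9°.
-111.9° already lies in (−180°, 180°].

-111.9°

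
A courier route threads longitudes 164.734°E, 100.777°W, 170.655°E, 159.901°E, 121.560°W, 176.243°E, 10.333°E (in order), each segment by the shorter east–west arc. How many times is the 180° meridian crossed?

Leg 1: +164.734° → -100.777°, shortest Δλ = 94.489° (east) — crosses 180°.
Leg 2: -100.777° → +170.655°, shortest Δλ = -88.568° (west) — crosses 180°.
Leg 3: +170.655° → +159.901°, shortest Δλ = -10.754° (west) — does not cross 180°.
Leg 4: +159.901° → -121.560°, shortest Δλ = 78.539° (east) — crosses 180°.
Leg 5: -121.560° → +176.243°, shortest Δλ = -62.197° (west) — crosses 180°.
Leg 6: +176.243° → +10.333°, shortest Δλ = -165.91° (west) — does not cross 180°.
Total crossings: 4.

4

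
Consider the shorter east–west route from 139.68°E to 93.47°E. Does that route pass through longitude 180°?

Signed shortest Δλ = ((93.47 − 139.68 + 180) mod 360) − 180 = -46.21°.
Going west by 46.21° from +139.68° reaches +93.47° without touching 180°.

No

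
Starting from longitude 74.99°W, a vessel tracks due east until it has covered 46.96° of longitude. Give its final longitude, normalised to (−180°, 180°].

Start at -74.99°; shift +46.96° → -28.03°.
-28.03° already lies in (−180°, 180°].

28.03°W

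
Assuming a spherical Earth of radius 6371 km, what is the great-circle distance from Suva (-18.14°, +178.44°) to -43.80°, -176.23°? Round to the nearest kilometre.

2897 km

Δλ = -176.23 − 178.44 = -354.67°; wrapped into (−180°, 180°]: 5.33°.
Δφ = -43.80 − -18.14 = -25.66°.
a = sin²(Δφ/2) + cos φ₁ · cos φ₂ · sin²(Δλ/2) = 0.050793.
c = 2·atan2(√a, √(1−a)) = 0.45465 rad → d = 6371·c ≈ 2896.59 km.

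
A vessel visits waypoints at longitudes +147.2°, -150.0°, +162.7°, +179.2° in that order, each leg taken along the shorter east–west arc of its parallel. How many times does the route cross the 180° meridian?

Leg 1: +147.2° → -150.0°, shortest Δλ = 62.8° (east) — crosses 180°.
Leg 2: -150.0° → +162.7°, shortest Δλ = -47.3° (west) — crosses 180°.
Leg 3: +162.7° → +179.2°, shortest Δλ = 16.5° (east) — does not cross 180°.
Total crossings: 2.

2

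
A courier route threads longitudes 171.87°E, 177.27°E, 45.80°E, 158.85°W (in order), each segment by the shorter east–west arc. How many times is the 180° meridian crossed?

1

Leg 1: +171.87° → +177.27°, shortest Δλ = 5.4° (east) — does not cross 180°.
Leg 2: +177.27° → +45.80°, shortest Δλ = -131.47° (west) — does not cross 180°.
Leg 3: +45.80° → -158.85°, shortest Δλ = 155.35° (east) — crosses 180°.
Total crossings: 1.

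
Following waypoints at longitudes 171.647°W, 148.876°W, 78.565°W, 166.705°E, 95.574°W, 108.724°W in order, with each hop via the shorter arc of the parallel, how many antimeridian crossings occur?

Leg 1: -171.647° → -148.876°, shortest Δλ = 22.771° (east) — does not cross 180°.
Leg 2: -148.876° → -78.565°, shortest Δλ = 70.311° (east) — does not cross 180°.
Leg 3: -78.565° → +166.705°, shortest Δλ = -114.73° (west) — crosses 180°.
Leg 4: +166.705° → -95.574°, shortest Δλ = 97.721° (east) — crosses 180°.
Leg 5: -95.574° → -108.724°, shortest Δλ = -13.15° (west) — does not cross 180°.
Total crossings: 2.

2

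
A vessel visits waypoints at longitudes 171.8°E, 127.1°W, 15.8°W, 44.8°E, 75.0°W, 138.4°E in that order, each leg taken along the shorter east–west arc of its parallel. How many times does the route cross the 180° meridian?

Leg 1: +171.8° → -127.1°, shortest Δλ = 61.1° (east) — crosses 180°.
Leg 2: -127.1° → -15.8°, shortest Δλ = 111.3° (east) — does not cross 180°.
Leg 3: -15.8° → +44.8°, shortest Δλ = 60.6° (east) — does not cross 180°.
Leg 4: +44.8° → -75.0°, shortest Δλ = -119.8° (west) — does not cross 180°.
Leg 5: -75.0° → +138.4°, shortest Δλ = -146.6° (west) — crosses 180°.
Total crossings: 2.

2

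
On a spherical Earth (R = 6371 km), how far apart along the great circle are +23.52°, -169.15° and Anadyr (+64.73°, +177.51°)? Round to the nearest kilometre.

4684 km

Δλ = 177.51 − -169.15 = 346.66°; wrapped into (−180°, 180°]: -13.34°.
Δφ = 64.73 − 23.52 = 41.21°.
a = sin²(Δφ/2) + cos φ₁ · cos φ₂ · sin²(Δλ/2) = 0.129131.
c = 2·atan2(√a, √(1−a)) = 0.73514 rad → d = 6371·c ≈ 4683.56 km.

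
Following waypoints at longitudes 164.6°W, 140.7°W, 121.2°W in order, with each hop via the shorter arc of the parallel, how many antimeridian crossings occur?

Leg 1: -164.6° → -140.7°, shortest Δλ = 23.9° (east) — does not cross 180°.
Leg 2: -140.7° → -121.2°, shortest Δλ = 19.5° (east) — does not cross 180°.
Total crossings: 0.

0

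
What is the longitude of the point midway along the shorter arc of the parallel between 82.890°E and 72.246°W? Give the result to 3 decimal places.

Signed shortest Δλ from +82.890° to -72.246° is -155.136°.
Midpoint longitude = +82.890° + (-155.136°)/2 = +82.890° − 77.568° = +5.322°.

5.322°E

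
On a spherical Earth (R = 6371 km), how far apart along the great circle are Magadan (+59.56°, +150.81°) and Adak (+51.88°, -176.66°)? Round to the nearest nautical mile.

Δλ = -176.66 − 150.81 = -327.47°; wrapped into (−180°, 180°]: 32.53°.
Δφ = 51.88 − 59.56 = -7.68°.
a = sin²(Δφ/2) + cos φ₁ · cos φ₂ · sin²(Δλ/2) = 0.029019.
c = 2·atan2(√a, √(1−a)) = 0.34237 rad → d = 6371·c ≈ 2181.23 km ≈ 1177.77 nmi.

1178 nmi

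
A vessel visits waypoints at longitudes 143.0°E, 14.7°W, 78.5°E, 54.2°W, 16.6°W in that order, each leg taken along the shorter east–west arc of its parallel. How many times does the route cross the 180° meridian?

0

Leg 1: +143.0° → -14.7°, shortest Δλ = -157.7° (west) — does not cross 180°.
Leg 2: -14.7° → +78.5°, shortest Δλ = 93.2° (east) — does not cross 180°.
Leg 3: +78.5° → -54.2°, shortest Δλ = -132.7° (west) — does not cross 180°.
Leg 4: -54.2° → -16.6°, shortest Δλ = 37.6° (east) — does not cross 180°.
Total crossings: 0.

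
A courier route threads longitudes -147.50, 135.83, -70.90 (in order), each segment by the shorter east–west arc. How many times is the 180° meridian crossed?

2

Leg 1: -147.50° → +135.83°, shortest Δλ = -76.67° (west) — crosses 180°.
Leg 2: +135.83° → -70.90°, shortest Δλ = 153.27° (east) — crosses 180°.
Total crossings: 2.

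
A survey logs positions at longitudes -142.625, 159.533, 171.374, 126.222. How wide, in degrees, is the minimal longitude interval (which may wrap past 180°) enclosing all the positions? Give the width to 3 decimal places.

Sort the longitudes: -142.625°, +126.222°, +159.533°, +171.374°.
Eastward gaps between consecutive values (wrapping around): 268.847°, 33.311°, 11.841°, 46.001°.
Largest gap = 268.847° ⇒ minimal covering band is its complement: 360° − 268.847° = 91.153°.
Band runs from +126.222° eastward to -142.625°, crossing the antimeridian.

91.153°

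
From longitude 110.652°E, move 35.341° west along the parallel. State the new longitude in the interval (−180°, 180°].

75.311°E

Start at +110.652°; shift −35.341° → +75.311°.
+75.311° already lies in (−180°, 180°].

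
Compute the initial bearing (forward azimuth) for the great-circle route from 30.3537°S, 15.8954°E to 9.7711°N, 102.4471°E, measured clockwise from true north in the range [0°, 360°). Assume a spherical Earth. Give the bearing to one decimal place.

79.8°

Δλ = 102.4471 − 15.8954 = 86.5517°.
θ = atan2( sin Δλ · cos φ₂ , cos φ₁ · sin φ₂ − sin φ₁ · cos φ₂ · cos Δλ )
  = atan2(0.98371, 0.17640) = 79.834° → normalised to [0°, 360°): 79.834°.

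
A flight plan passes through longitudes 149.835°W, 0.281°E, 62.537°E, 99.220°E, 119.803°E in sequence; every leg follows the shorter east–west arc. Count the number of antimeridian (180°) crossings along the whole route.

0

Leg 1: -149.835° → +0.281°, shortest Δλ = 150.116° (east) — does not cross 180°.
Leg 2: +0.281° → +62.537°, shortest Δλ = 62.256° (east) — does not cross 180°.
Leg 3: +62.537° → +99.220°, shortest Δλ = 36.683° (east) — does not cross 180°.
Leg 4: +99.220° → +119.803°, shortest Δλ = 20.583° (east) — does not cross 180°.
Total crossings: 0.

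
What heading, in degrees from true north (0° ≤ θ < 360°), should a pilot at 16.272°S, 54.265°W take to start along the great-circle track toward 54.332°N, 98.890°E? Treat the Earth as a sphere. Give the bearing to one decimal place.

Δλ = 98.890 − -54.265 = 153.155°.
θ = atan2( sin Δλ · cos φ₂ , cos φ₁ · sin φ₂ − sin φ₁ · cos φ₂ · cos Δλ )
  = atan2(0.26331, 0.63409) = 22.551° → normalised to [0°, 360°): 22.551°.

22.6°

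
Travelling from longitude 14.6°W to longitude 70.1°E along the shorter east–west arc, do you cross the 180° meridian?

Signed shortest Δλ = ((70.1 − -14.6 + 180) mod 360) − 180 = 84.7°.
Going east by 84.7° from -14.6° reaches +70.1° without touching 180°.

No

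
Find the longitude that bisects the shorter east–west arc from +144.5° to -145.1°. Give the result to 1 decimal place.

+179.7°

Signed shortest Δλ from +144.5° to -145.1° is +70.4°.
Midpoint longitude = +144.5° + (+70.4°)/2 = +144.5° + 35.2° = +179.7°.
(The naïve average (+144.5 + -145.1)/2 = -0.3° is on the wrong side of the globe.)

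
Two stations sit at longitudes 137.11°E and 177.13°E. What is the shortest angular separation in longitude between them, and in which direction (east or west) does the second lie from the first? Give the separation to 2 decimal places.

Raw difference: 177.13 − 137.11 = 40.02°.
Normalise into (−180°, 180°]: 40.02° stays 40.02°.
Positive ⇒ the second point lies to the east; separation 40.02°.

40.02° east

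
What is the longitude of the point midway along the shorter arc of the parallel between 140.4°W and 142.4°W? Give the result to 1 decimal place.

Signed shortest Δλ from -140.4° to -142.4° is -2.0°.
Midpoint longitude = -140.4° + (-2.0°)/2 = -140.4° − 1.0° = -141.4°.

141.4°W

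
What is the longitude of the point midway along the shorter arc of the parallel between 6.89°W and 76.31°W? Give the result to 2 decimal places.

Signed shortest Δλ from -6.89° to -76.31° is -69.42°.
Midpoint longitude = -6.89° + (-69.42°)/2 = -6.89° − 34.71° = -41.60°.

41.60°W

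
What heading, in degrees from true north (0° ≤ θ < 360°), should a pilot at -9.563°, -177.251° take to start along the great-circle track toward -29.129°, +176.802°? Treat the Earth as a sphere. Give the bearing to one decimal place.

195.1°

Δλ = 176.802 − -177.251 = 354.053°; wrapped into (−180°, 180°]: -5.947°.
θ = atan2( sin Δλ · cos φ₂ , cos φ₁ · sin φ₂ − sin φ₁ · cos φ₂ · cos Δλ )
  = atan2(-0.09050, -0.33567) = -164.911° → normalised to [0°, 360°): 195.089°.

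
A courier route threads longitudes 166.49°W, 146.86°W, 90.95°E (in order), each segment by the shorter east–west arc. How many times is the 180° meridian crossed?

1

Leg 1: -166.49° → -146.86°, shortest Δλ = 19.63° (east) — does not cross 180°.
Leg 2: -146.86° → +90.95°, shortest Δλ = -122.19° (west) — crosses 180°.
Total crossings: 1.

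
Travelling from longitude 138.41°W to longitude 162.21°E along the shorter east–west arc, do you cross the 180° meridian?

Yes

Naïve |162.21 − -138.41| = 300.62° > 180°, so the shorter arc goes the other way round — across 180°.
Signed shortest Δλ = ((162.21 − -138.41 + 180) mod 360) − 180 = -59.38°.
Going west by 59.38° from -138.41° passes through 180° before reaching +162.21°.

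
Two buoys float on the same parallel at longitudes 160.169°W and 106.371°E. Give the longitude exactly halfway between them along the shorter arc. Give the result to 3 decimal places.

Signed shortest Δλ from -160.169° to +106.371° is -93.460°.
Midpoint longitude = -160.169° + (-93.460°)/2 = -160.169° − 46.730° = -206.899°.
Normalise into (−180°, 180°]: +153.101°.
(The naïve average (-160.169 + +106.371)/2 = -26.899° is on the wrong side of the globe.)

153.101°E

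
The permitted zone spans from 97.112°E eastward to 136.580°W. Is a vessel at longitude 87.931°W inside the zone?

Band width going east from +97.112° to -136.580°: ((-136.580 − 97.112) mod 360) = 126.308°.
Offset of -87.931° east of the west edge: ((-87.931 − 97.112) mod 360) = 174.957°.
174.957° > 126.308° ⇒ outside.

No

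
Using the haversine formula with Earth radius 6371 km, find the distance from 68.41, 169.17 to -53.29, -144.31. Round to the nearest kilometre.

14060 km

Δλ = -144.31 − 169.17 = -313.48°; wrapped into (−180°, 180°]: 46.52°.
Δφ = -53.29 − 68.41 = -121.70°.
a = sin²(Δφ/2) + cos φ₁ · cos φ₂ · sin²(Δλ/2) = 0.797038.
c = 2·atan2(√a, √(1−a)) = 2.20691 rad → d = 6371·c ≈ 14060.24 km.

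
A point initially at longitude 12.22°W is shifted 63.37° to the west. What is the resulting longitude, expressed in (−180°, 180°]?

Start at -12.22°; shift −63.37° → -75.59°.
-75.59° already lies in (−180°, 180°].

75.59°W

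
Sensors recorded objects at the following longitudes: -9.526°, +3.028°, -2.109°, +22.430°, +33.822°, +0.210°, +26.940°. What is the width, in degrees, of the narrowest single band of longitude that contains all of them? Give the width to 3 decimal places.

43.348°

Sort the longitudes: -9.526°, -2.109°, +0.210°, +3.028°, +22.430°, +26.940°, +33.822°.
Eastward gaps between consecutive values (wrapping around): 7.417°, 2.319°, 2.818°, 19.402°, 4.510°, 6.882°, 316.652°.
Largest gap = 316.652° ⇒ minimal covering band is its complement: 360° − 316.652° = 43.348°.
Band runs from -9.526° eastward to +33.822°.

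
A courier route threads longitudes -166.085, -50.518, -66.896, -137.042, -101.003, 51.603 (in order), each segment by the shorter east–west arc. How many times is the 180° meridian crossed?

0

Leg 1: -166.085° → -50.518°, shortest Δλ = 115.567° (east) — does not cross 180°.
Leg 2: -50.518° → -66.896°, shortest Δλ = -16.378° (west) — does not cross 180°.
Leg 3: -66.896° → -137.042°, shortest Δλ = -70.146° (west) — does not cross 180°.
Leg 4: -137.042° → -101.003°, shortest Δλ = 36.039° (east) — does not cross 180°.
Leg 5: -101.003° → +51.603°, shortest Δλ = 152.606° (east) — does not cross 180°.
Total crossings: 0.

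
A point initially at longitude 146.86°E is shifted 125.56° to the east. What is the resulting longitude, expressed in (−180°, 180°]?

Start at +146.86°; shift +125.56° → +272.42°.
+272.42° lies outside (−180°, 180°]; subtract 360° → -87.58°.

87.58°W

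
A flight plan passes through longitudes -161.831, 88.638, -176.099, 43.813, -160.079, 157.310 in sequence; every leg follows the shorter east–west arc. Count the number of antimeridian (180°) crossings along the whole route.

5

Leg 1: -161.831° → +88.638°, shortest Δλ = -109.531° (west) — crosses 180°.
Leg 2: +88.638° → -176.099°, shortest Δλ = 95.263° (east) — crosses 180°.
Leg 3: -176.099° → +43.813°, shortest Δλ = -140.088° (west) — crosses 180°.
Leg 4: +43.813° → -160.079°, shortest Δλ = 156.108° (east) — crosses 180°.
Leg 5: -160.079° → +157.310°, shortest Δλ = -42.611° (west) — crosses 180°.
Total crossings: 5.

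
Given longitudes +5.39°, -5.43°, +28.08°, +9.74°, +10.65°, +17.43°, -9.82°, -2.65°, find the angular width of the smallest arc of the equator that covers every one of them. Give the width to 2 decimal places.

Sort the longitudes: -9.82°, -5.43°, -2.65°, +5.39°, +9.74°, +10.65°, +17.43°, +28.08°.
Eastward gaps between consecutive values (wrapping around): 4.39°, 2.78°, 8.04°, 4.35°, 0.91°, 6.78°, 10.65°, 322.10°.
Largest gap = 322.10° ⇒ minimal covering band is its complement: 360° − 322.10° = 37.90°.
Band runs from -9.82° eastward to +28.08°.

37.90°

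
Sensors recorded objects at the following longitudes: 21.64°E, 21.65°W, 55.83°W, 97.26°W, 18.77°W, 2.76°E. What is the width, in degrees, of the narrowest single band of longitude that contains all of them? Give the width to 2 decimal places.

Sort the longitudes: -97.26°, -55.83°, -21.65°, -18.77°, +2.76°, +21.64°.
Eastward gaps between consecutive values (wrapping around): 41.43°, 34.18°, 2.88°, 21.53°, 18.88°, 241.10°.
Largest gap = 241.10° ⇒ minimal covering band is its complement: 360° − 241.10° = 118.90°.
Band runs from -97.26° eastward to +21.64°.

118.90°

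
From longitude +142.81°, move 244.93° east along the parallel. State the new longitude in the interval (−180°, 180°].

+27.74°

Start at +142.81°; shift +244.93° → +387.74°.
+387.74° lies outside (−180°, 180°]; subtract 360° → +27.74°.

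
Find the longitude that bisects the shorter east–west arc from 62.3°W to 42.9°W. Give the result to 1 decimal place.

Signed shortest Δλ from -62.3° to -42.9° is +19.4°.
Midpoint longitude = -62.3° + (+19.4°)/2 = -62.3° + 9.7° = -52.6°.

52.6°W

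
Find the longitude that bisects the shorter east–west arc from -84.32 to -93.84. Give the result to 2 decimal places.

-89.08°

Signed shortest Δλ from -84.32° to -93.84° is -9.52°.
Midpoint longitude = -84.32° + (-9.52°)/2 = -84.32° − 4.76° = -89.08°.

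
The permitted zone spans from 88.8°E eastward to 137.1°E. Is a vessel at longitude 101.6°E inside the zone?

Yes

Band width going east from +88.8° to +137.1°: ((137.1 − 88.8) mod 360) = 48.3°.
Offset of +101.6° east of the west edge: ((101.6 − 88.8) mod 360) = 12.8°.
12.8° ≤ 48.3° ⇒ inside.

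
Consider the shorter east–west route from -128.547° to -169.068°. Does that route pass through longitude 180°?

Signed shortest Δλ = ((-169.068 − -128.547 + 180) mod 360) − 180 = -40.521°.
Going west by 40.521° from -128.547° reaches -169.068° without touching 180°.

No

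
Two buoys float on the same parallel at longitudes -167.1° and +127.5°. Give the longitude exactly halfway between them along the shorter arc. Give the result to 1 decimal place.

+160.2°

Signed shortest Δλ from -167.1° to +127.5° is -65.4°.
Midpoint longitude = -167.1° + (-65.4°)/2 = -167.1° − 32.7° = -199.8°.
Normalise into (−180°, 180°]: +160.2°.
(The naïve average (-167.1 + +127.5)/2 = -19.8° is on the wrong side of the globe.)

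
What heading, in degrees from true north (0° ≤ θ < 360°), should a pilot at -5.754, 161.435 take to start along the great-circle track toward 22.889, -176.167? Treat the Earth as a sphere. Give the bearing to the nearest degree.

37°

Δλ = -176.167 − 161.435 = -337.602°; wrapped into (−180°, 180°]: 22.398°.
θ = atan2( sin Δλ · cos φ₂ , cos φ₁ · sin φ₂ − sin φ₁ · cos φ₂ · cos Δλ )
  = atan2(0.35104, 0.47238) = 36.617° → normalised to [0°, 360°): 36.617°.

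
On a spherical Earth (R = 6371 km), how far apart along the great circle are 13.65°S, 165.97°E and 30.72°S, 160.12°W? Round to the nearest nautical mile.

Δλ = -160.12 − 165.97 = -326.09°; wrapped into (−180°, 180°]: 33.91°.
Δφ = -30.72 − -13.65 = -17.07°.
a = sin²(Δφ/2) + cos φ₁ · cos φ₂ · sin²(Δλ/2) = 0.093071.
c = 2·atan2(√a, √(1−a)) = 0.62003 rad → d = 6371·c ≈ 3950.23 km ≈ 2132.96 nmi.

2133 nmi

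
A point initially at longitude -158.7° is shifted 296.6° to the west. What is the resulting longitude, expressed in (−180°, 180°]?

Start at -158.7°; shift −296.6° → -455.3°.
-455.3° lies outside (−180°, 180°]; add 360° → -95.3°.

-95.3°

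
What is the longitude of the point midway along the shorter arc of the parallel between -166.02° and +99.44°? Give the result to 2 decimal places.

Signed shortest Δλ from -166.02° to +99.44° is -94.54°.
Midpoint longitude = -166.02° + (-94.54°)/2 = -166.02° − 47.27° = -213.29°.
Normalise into (−180°, 180°]: +146.71°.
(The naïve average (-166.02 + +99.44)/2 = -33.29° is on the wrong side of the globe.)

+146.71°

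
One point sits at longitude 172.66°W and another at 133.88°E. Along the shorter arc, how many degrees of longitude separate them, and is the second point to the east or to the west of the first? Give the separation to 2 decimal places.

Raw difference: 133.88 − -172.66 = 306.54°.
Normalise into (−180°, 180°]: 306.54° − 360° = -53.46°.
Negative ⇒ the second point lies to the west; separation 53.46°.

53.46° west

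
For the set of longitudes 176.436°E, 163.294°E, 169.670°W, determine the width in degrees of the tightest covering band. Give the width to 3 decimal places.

27.036°

Sort the longitudes: -169.670°, +163.294°, +176.436°.
Eastward gaps between consecutive values (wrapping around): 332.964°, 13.142°, 13.894°.
Largest gap = 332.964° ⇒ minimal covering band is its complement: 360° − 332.964° = 27.036°.
Band runs from +163.294° eastward to -169.670°, crossing the antimeridian.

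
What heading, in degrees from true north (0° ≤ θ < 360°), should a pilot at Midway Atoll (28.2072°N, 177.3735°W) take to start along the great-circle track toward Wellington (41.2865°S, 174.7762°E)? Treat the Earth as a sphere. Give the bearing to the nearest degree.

Δλ = 174.7762 − -177.3735 = 352.1497°; wrapped into (−180°, 180°]: -7.8503°.
θ = atan2( sin Δλ · cos φ₂ , cos φ₁ · sin φ₂ − sin φ₁ · cos φ₂ · cos Δλ )
  = atan2(-0.10263, -0.93331) = -173.725° → normalised to [0°, 360°): 186.275°.

186°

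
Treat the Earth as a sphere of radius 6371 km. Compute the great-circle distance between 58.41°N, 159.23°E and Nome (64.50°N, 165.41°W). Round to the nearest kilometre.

Δλ = -165.41 − 159.23 = -324.64°; wrapped into (−180°, 180°]: 35.36°.
Δφ = 64.50 − 58.41 = 6.09°.
a = sin²(Δφ/2) + cos φ₁ · cos φ₂ · sin²(Δλ/2) = 0.023622.
c = 2·atan2(√a, √(1−a)) = 0.30861 rad → d = 6371·c ≈ 1966.18 km.

1966 km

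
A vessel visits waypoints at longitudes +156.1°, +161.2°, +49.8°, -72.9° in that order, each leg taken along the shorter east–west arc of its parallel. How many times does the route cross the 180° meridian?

0

Leg 1: +156.1° → +161.2°, shortest Δλ = 5.1° (east) — does not cross 180°.
Leg 2: +161.2° → +49.8°, shortest Δλ = -111.4° (west) — does not cross 180°.
Leg 3: +49.8° → -72.9°, shortest Δλ = -122.7° (west) — does not cross 180°.
Total crossings: 0.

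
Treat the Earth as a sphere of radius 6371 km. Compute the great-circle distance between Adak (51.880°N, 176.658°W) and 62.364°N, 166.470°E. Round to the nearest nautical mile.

Δλ = 166.470 − -176.658 = 343.128°; wrapped into (−180°, 180°]: -16.872°.
Δφ = 62.364 − 51.880 = 10.484°.
a = sin²(Δφ/2) + cos φ₁ · cos φ₂ · sin²(Δλ/2) = 0.014510.
c = 2·atan2(√a, √(1−a)) = 0.24150 rad → d = 6371·c ≈ 1538.60 km ≈ 830.78 nmi.

831 nmi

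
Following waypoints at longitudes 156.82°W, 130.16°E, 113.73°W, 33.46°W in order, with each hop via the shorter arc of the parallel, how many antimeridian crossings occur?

Leg 1: -156.82° → +130.16°, shortest Δλ = -73.02° (west) — crosses 180°.
Leg 2: +130.16° → -113.73°, shortest Δλ = 116.11° (east) — crosses 180°.
Leg 3: -113.73° → -33.46°, shortest Δλ = 80.27° (east) — does not cross 180°.
Total crossings: 2.

2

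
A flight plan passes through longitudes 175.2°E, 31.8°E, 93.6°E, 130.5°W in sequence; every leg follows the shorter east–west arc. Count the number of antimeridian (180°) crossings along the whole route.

Leg 1: +175.2° → +31.8°, shortest Δλ = -143.4° (west) — does not cross 180°.
Leg 2: +31.8° → +93.6°, shortest Δλ = 61.8° (east) — does not cross 180°.
Leg 3: +93.6° → -130.5°, shortest Δλ = 135.9° (east) — crosses 180°.
Total crossings: 1.

1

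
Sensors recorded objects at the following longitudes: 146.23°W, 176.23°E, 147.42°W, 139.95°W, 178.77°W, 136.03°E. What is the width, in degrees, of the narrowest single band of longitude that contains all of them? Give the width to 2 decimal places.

84.02°

Sort the longitudes: -178.77°, -147.42°, -146.23°, -139.95°, +136.03°, +176.23°.
Eastward gaps between consecutive values (wrapping around): 31.35°, 1.19°, 6.28°, 275.98°, 40.20°, 5.00°.
Largest gap = 275.98° ⇒ minimal covering band is its complement: 360° − 275.98° = 84.02°.
Band runs from +136.03° eastward to -139.95°, crossing the antimeridian.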